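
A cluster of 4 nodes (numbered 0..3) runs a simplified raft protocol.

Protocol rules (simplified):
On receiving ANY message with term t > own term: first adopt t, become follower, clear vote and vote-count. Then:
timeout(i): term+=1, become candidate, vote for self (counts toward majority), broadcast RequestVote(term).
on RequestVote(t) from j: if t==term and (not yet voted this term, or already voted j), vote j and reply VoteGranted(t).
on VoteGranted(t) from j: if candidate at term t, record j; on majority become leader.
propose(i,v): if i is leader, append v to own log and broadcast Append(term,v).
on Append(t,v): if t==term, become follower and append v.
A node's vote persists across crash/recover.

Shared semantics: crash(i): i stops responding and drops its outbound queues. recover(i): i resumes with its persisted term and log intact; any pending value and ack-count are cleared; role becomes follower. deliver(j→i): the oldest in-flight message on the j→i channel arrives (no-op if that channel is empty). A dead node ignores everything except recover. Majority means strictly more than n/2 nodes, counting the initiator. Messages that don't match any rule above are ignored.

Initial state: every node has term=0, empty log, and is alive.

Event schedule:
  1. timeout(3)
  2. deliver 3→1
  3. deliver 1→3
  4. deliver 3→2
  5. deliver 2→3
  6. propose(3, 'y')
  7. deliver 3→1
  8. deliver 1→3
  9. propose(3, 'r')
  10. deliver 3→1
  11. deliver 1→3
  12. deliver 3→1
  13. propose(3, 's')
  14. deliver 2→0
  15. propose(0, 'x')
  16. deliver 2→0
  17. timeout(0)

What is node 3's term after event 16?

1

1. timeout(3):  <3:cand t1 ->
2. deliver 3→1:  <1:foll t1 ->
3. deliver 1→3:  nop
4. deliver 3→2:  <2:foll t1 ->
5. deliver 2→3:  <3:lead t1 ->
6. propose(3,'y'):  <3:lead t1 y>
7. deliver 3→1:  <1:foll t1 y>
8. deliver 1→3:  nop
9. propose(3,'r'):  <3:lead t1 y,r>
10. deliver 3→1:  <1:foll t1 y,r>
11. deliver 1→3:  nop
12. deliver 3→1:  nop
13. propose(3,'s'):  <3:lead t1 y,r,s>
14. deliver 2→0:  nop
15. propose(0,'x'):  nop
16. deliver 2→0:  nop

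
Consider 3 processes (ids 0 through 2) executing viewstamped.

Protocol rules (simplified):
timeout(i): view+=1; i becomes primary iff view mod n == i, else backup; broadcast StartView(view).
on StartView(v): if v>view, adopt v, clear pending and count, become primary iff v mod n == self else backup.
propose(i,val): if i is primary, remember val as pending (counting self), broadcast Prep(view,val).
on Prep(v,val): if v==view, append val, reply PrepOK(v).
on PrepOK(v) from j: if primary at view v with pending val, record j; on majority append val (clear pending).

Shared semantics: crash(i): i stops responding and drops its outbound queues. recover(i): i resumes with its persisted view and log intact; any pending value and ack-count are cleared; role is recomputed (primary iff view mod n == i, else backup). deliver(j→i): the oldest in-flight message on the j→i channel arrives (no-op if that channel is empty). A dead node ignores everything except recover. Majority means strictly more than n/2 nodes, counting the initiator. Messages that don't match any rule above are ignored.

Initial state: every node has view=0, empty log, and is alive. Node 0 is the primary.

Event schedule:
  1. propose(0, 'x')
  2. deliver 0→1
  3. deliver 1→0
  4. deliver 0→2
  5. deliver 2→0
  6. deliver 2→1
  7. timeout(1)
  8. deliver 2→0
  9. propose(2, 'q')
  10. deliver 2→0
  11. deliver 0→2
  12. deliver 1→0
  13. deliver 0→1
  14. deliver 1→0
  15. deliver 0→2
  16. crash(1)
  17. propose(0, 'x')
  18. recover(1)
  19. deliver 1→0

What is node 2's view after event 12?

0

[1] propose(0,'x') → ∅
[2] deliver 0→1 → N1(back v0 [x])
[3] deliver 1→0 → N0(prim v0 [x])
[4] deliver 0→2 → N2(back v0 [x])
[5] deliver 2→0 → ∅
[6] deliver 2→1 → ∅
[7] timeout(1) → N1(prim v1 [x])
[8] deliver 2→0 → ∅
[9] propose(2,'q') → ∅
[10] deliver 2→0 → ∅
[11] deliver 0→2 → ∅
[12] deliver 1→0 → N0(back v1 [x])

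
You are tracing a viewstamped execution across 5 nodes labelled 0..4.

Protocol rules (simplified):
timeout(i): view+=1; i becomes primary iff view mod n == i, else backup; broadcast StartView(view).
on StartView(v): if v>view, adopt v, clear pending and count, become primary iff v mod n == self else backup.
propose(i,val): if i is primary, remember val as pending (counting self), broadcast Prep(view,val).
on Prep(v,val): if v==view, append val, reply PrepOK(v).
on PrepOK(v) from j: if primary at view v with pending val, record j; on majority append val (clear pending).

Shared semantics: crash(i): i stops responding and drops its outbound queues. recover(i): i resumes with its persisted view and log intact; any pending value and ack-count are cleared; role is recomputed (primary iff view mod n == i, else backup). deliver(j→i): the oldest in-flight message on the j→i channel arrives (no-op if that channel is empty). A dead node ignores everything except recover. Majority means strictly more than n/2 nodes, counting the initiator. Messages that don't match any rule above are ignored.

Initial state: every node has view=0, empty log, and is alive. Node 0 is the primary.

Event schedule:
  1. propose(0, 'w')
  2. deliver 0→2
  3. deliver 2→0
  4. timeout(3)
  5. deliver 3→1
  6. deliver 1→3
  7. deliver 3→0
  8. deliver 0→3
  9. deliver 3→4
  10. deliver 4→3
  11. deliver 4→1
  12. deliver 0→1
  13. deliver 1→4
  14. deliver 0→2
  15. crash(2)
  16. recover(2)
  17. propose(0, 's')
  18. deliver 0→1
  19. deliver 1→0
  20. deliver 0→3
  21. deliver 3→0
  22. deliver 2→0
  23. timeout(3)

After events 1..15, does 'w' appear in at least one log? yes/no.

step 1 propose(0,'w'): —
step 2 deliver 0→2: 2={back,v=0,log=w}
step 3 deliver 2→0: —
step 4 timeout(3): 3={back,v=1,log=-}
step 5 deliver 3→1: 1={prim,v=1,log=-}
step 6 deliver 1→3: —
step 7 deliver 3→0: 0={back,v=1,log=-}
step 8 deliver 0→3: —
step 9 deliver 3→4: 4={back,v=1,log=-}
step 10 deliver 4→3: —
step 11 deliver 4→1: —
step 12 deliver 0→1: —
step 13 deliver 1→4: —
step 14 deliver 0→2: —
step 15 crash(2): 2={✗back,v=0,log=w}

yes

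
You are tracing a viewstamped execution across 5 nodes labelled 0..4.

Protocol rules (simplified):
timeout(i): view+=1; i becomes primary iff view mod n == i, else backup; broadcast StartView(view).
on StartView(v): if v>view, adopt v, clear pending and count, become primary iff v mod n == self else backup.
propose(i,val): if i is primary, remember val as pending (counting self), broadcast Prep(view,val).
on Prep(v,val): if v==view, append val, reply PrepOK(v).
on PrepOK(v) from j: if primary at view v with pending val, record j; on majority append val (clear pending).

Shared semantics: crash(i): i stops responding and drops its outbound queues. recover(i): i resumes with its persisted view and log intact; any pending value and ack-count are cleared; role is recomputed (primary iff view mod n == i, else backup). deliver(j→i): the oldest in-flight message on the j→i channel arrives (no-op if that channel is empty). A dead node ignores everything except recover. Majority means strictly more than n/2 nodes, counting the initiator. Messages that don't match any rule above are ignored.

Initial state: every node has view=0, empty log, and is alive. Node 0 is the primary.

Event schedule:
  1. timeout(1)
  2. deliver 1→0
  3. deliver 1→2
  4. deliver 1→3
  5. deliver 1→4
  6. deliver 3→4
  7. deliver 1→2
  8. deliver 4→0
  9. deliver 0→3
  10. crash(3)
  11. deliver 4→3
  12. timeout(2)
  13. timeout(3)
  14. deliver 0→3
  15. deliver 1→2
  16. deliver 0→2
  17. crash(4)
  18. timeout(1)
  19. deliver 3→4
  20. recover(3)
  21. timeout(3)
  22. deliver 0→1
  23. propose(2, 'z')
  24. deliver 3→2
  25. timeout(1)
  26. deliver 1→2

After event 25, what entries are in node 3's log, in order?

empty

after 1 — timeout(1): n1:prim/v1/[-]
after 2 — deliver 1→0: n0:back/v1/[-]
after 3 — deliver 1→2: n2:back/v1/[-]
after 4 — deliver 1→3: n3:back/v1/[-]
after 5 — deliver 1→4: n4:back/v1/[-]
after 6 — deliver 3→4: ·
after 7 — deliver 1→2: ·
after 8 — deliver 4→0: ·
after 9 — deliver 0→3: ·
after 10 — crash(3): n3:✗back/v1/[-]
after 11 — deliver 4→3: ·
after 12 — timeout(2): n2:prim/v2/[-]
after 13 — timeout(3): ·
after 14 — deliver 0→3: ·
after 15 — deliver 1→2: ·
after 16 — deliver 0→2: ·
after 17 — crash(4): n4:✗back/v1/[-]
after 18 — timeout(1): n1:back/v2/[-]
after 19 — deliver 3→4: ·
after 20 — recover(3): n3:back/v1/[-]
after 21 — timeout(3): n3:back/v2/[-]
after 22 — deliver 0→1: ·
after 23 — propose(2,'z'): ·
after 24 — deliver 3→2: ·
after 25 — timeout(1): n1:back/v3/[-]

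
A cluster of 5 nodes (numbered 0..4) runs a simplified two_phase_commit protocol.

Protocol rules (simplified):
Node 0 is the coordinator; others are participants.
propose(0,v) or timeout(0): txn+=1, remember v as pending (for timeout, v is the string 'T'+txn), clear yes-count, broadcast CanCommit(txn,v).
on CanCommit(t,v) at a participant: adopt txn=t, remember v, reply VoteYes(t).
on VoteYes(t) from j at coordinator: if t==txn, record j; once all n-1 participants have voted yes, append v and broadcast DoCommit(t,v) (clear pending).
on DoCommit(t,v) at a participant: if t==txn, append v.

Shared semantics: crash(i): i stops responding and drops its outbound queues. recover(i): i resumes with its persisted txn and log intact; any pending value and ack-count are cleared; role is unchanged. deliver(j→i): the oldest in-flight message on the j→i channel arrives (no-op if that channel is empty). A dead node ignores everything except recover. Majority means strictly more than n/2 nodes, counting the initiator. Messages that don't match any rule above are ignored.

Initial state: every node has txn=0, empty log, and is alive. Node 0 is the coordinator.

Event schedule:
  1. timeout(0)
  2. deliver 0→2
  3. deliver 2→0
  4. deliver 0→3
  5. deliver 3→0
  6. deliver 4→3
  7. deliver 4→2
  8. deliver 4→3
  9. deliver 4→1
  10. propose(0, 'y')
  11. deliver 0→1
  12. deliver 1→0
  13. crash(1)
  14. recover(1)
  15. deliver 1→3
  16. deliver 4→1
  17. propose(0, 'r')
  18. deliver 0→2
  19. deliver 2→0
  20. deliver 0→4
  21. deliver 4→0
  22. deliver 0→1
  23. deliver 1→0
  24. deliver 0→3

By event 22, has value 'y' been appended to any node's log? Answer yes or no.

e1 timeout(0): 0[coor,t=1,-]
e2 deliver 0→2: 2[part,t=1,-]
e3 deliver 2→0: ·
e4 deliver 0→3: 3[part,t=1,-]
e5 deliver 3→0: ·
e6 deliver 4→3: ·
e7 deliver 4→2: ·
e8 deliver 4→3: ·
e9 deliver 4→1: ·
e10 propose(0,'y'): 0[coor,t=2,-]
e11 deliver 0→1: 1[part,t=1,-]
e12 deliver 1→0: ·
e13 crash(1): 1[✗part,t=1,-]
e14 recover(1): 1[part,t=1,-]
e15 deliver 1→3: ·
e16 deliver 4→1: ·
e17 propose(0,'r'): 0[coor,t=3,-]
e18 deliver 0→2: 2[part,t=2,-]
e19 deliver 2→0: ·
e20 deliver 0→4: 4[part,t=1,-]
e21 deliver 4→0: ·
e22 deliver 0→1: 1[part,t=2,-]

no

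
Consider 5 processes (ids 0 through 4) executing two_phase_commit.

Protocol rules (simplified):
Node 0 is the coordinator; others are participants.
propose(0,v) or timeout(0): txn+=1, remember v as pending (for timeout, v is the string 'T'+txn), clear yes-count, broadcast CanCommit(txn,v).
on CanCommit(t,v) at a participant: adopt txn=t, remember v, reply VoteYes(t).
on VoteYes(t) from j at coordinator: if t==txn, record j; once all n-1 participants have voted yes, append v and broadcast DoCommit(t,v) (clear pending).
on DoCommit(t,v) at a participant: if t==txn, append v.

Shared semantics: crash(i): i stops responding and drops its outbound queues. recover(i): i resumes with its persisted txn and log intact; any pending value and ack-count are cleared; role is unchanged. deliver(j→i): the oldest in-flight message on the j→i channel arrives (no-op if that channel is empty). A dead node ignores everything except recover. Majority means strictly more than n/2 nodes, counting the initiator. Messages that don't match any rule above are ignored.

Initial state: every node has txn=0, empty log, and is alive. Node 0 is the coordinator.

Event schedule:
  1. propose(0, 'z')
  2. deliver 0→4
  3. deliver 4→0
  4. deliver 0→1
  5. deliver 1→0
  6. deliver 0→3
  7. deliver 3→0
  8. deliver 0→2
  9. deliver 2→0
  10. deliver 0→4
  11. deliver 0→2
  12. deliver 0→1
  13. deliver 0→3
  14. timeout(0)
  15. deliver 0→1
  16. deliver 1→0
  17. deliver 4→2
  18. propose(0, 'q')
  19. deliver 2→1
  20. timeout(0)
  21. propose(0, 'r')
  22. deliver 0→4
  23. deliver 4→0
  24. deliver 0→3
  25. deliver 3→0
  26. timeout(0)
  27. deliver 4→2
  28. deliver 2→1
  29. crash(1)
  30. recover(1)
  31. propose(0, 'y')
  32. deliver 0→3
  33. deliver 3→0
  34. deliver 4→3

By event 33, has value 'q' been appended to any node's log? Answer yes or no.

1. propose(0,'z'):  <0:coor t1 ->
2. deliver 0→4:  <4:part t1 ->
3. deliver 4→0:  nop
4. deliver 0→1:  <1:part t1 ->
5. deliver 1→0:  nop
6. deliver 0→3:  <3:part t1 ->
7. deliver 3→0:  nop
8. deliver 0→2:  <2:part t1 ->
9. deliver 2→0:  <0:coor t1 z>
10. deliver 0→4:  <4:part t1 z>
11. deliver 0→2:  <2:part t1 z>
12. deliver 0→1:  <1:part t1 z>
13. deliver 0→3:  <3:part t1 z>
14. timeout(0):  <0:coor t2 z>
15. deliver 0→1:  <1:part t2 z>
16. deliver 1→0:  nop
17. deliver 4→2:  nop
18. propose(0,'q'):  <0:coor t3 z>
19. deliver 2→1:  nop
20. timeout(0):  <0:coor t4 z>
21. propose(0,'r'):  <0:coor t5 z>
22. deliver 0→4:  <4:part t2 z>
23. deliver 4→0:  nop
24. deliver 0→3:  <3:part t2 z>
25. deliver 3→0:  nop
26. timeout(0):  <0:coor t6 z>
27. deliver 4→2:  nop
28. deliver 2→1:  nop
29. crash(1):  <1:✗part t2 z>
30. recover(1):  <1:part t2 z>
31. propose(0,'y'):  <0:coor t7 z>
32. deliver 0→3:  <3:part t3 z>
33. deliver 3→0:  nop

no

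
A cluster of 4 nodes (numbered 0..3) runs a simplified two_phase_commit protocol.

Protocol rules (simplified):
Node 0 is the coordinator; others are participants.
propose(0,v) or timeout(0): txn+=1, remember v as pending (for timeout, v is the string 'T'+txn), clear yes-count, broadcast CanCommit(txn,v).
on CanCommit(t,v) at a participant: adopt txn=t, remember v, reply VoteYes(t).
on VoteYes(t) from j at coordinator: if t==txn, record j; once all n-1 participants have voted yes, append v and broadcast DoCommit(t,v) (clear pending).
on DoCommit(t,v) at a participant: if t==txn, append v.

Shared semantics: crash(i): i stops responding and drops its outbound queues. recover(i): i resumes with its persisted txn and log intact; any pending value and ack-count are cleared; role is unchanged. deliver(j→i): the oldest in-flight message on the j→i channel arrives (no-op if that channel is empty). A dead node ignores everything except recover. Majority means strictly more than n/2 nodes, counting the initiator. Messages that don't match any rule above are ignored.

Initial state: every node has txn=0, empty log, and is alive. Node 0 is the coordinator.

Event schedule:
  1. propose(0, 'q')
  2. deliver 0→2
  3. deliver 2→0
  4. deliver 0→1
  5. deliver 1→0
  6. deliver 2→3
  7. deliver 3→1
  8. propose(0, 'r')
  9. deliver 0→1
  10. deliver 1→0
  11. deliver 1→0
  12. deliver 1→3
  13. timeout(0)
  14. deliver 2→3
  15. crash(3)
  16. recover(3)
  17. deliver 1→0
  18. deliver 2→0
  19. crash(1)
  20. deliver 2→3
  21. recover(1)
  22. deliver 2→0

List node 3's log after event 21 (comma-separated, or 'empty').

empty

step 1 propose(0,'q'): 0={coor,t=1,log=-}
step 2 deliver 0→2: 2={part,t=1,log=-}
step 3 deliver 2→0: —
step 4 deliver 0→1: 1={part,t=1,log=-}
step 5 deliver 1→0: —
step 6 deliver 2→3: —
step 7 deliver 3→1: —
step 8 propose(0,'r'): 0={coor,t=2,log=-}
step 9 deliver 0→1: 1={part,t=2,log=-}
step 10 deliver 1→0: —
step 11 deliver 1→0: —
step 12 deliver 1→3: —
step 13 timeout(0): 0={coor,t=3,log=-}
step 14 deliver 2→3: —
step 15 crash(3): 3={✗part,t=0,log=-}
step 16 recover(3): 3={part,t=0,log=-}
step 17 deliver 1→0: —
step 18 deliver 2→0: —
step 19 crash(1): 1={✗part,t=2,log=-}
step 20 deliver 2→3: —
step 21 recover(1): 1={part,t=2,log=-}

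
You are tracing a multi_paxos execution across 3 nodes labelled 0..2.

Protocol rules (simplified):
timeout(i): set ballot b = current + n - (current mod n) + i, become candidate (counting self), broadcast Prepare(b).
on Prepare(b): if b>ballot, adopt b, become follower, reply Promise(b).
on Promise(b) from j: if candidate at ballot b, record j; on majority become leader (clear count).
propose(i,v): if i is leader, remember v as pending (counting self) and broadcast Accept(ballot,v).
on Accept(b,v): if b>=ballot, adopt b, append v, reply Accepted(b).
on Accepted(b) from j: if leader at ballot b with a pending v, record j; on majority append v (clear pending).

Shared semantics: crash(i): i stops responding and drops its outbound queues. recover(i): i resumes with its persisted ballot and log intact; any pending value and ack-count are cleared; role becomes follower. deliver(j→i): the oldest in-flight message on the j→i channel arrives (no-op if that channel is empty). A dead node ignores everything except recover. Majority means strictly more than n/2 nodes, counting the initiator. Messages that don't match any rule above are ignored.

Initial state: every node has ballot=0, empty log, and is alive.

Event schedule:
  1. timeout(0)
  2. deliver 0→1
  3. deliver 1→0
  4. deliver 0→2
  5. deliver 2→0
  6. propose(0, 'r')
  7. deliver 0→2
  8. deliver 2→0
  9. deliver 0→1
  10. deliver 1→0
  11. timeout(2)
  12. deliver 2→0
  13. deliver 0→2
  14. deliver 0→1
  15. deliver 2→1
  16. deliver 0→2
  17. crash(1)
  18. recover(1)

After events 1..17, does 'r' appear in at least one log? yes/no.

yes

after 1 — timeout(0): n0:cand/b3/[-]
after 2 — deliver 0→1: n1:foll/b3/[-]
after 3 — deliver 1→0: n0:lead/b3/[-]
after 4 — deliver 0→2: n2:foll/b3/[-]
after 5 — deliver 2→0: ·
after 6 — propose(0,'r'): ·
after 7 — deliver 0→2: n2:foll/b3/[r]
after 8 — deliver 2→0: n0:lead/b3/[r]
after 9 — deliver 0→1: n1:foll/b3/[r]
after 10 — deliver 1→0: ·
after 11 — timeout(2): n2:cand/b8/[r]
after 12 — deliver 2→0: n0:foll/b8/[r]
after 13 — deliver 0→2: n2:lead/b8/[r]
after 14 — deliver 0→1: ·
after 15 — deliver 2→1: n1:foll/b8/[r]
after 16 — deliver 0→2: ·
after 17 — crash(1): n1:✗foll/b8/[r]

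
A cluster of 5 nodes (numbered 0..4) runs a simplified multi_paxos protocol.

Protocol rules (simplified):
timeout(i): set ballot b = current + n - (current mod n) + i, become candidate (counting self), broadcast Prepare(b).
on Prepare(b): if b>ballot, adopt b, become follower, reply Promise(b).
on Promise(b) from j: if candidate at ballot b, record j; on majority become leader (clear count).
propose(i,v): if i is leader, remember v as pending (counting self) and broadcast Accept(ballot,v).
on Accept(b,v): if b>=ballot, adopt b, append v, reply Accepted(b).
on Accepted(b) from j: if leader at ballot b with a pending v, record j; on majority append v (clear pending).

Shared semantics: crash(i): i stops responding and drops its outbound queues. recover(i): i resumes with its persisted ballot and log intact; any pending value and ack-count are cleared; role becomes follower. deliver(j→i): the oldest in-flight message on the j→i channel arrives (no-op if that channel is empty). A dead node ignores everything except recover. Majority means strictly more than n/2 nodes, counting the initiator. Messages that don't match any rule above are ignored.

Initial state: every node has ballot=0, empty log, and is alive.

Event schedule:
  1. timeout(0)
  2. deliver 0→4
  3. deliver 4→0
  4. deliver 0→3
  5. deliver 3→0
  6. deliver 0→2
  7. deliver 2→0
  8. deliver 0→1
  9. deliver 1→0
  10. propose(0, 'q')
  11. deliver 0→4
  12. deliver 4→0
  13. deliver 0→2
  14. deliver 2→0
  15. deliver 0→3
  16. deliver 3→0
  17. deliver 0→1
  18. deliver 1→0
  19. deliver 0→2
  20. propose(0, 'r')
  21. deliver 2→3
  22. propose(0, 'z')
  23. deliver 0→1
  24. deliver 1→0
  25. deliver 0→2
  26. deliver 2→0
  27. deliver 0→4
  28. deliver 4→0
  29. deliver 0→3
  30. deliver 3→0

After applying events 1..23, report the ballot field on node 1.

1. timeout(0):  <0:cand b5 ->
2. deliver 0→4:  <4:foll b5 ->
3. deliver 4→0:  nop
4. deliver 0→3:  <3:foll b5 ->
5. deliver 3→0:  <0:lead b5 ->
6. deliver 0→2:  <2:foll b5 ->
7. deliver 2→0:  nop
8. deliver 0→1:  <1:foll b5 ->
9. deliver 1→0:  nop
10. propose(0,'q'):  nop
11. deliver 0→4:  <4:foll b5 q>
12. deliver 4→0:  nop
13. deliver 0→2:  <2:foll b5 q>
14. deliver 2→0:  <0:lead b5 q>
15. deliver 0→3:  <3:foll b5 q>
16. deliver 3→0:  nop
17. deliver 0→1:  <1:foll b5 q>
18. deliver 1→0:  nop
19. deliver 0→2:  nop
20. propose(0,'r'):  nop
21. deliver 2→3:  nop
22. propose(0,'z'):  nop
23. deliver 0→1:  <1:foll b5 q,r>

5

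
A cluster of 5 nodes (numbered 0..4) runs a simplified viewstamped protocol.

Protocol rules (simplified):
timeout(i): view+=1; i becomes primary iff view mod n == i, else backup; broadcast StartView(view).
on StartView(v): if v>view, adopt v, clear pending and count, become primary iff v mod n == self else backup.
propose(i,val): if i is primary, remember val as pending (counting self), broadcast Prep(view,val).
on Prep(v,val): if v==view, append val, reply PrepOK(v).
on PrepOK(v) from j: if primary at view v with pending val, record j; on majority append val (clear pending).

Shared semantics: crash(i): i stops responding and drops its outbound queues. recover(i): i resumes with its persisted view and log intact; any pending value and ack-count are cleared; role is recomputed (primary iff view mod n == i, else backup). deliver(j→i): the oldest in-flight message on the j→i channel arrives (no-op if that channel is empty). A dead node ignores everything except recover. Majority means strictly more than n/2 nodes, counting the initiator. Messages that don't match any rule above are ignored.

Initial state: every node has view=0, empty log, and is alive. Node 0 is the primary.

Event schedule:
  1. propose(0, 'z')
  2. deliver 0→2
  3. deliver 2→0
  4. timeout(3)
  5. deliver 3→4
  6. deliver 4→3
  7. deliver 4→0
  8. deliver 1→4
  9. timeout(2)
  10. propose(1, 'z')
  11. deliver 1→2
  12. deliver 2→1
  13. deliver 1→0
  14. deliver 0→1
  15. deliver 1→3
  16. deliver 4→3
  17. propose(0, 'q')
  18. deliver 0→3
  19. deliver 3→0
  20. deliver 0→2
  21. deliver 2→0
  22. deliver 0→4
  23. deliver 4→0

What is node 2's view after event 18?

[1] propose(0,'z') → ∅
[2] deliver 0→2 → N2(back v0 [z])
[3] deliver 2→0 → ∅
[4] timeout(3) → N3(back v1 [-])
[5] deliver 3→4 → N4(back v1 [-])
[6] deliver 4→3 → ∅
[7] deliver 4→0 → ∅
[8] deliver 1→4 → ∅
[9] timeout(2) → N2(back v1 [z])
[10] propose(1,'z') → ∅
[11] deliver 1→2 → ∅
[12] deliver 2→1 → N1(prim v1 [-])
[13] deliver 1→0 → ∅
[14] deliver 0→1 → ∅
[15] deliver 1→3 → ∅
[16] deliver 4→3 → ∅
[17] propose(0,'q') → ∅
[18] deliver 0→3 → ∅

1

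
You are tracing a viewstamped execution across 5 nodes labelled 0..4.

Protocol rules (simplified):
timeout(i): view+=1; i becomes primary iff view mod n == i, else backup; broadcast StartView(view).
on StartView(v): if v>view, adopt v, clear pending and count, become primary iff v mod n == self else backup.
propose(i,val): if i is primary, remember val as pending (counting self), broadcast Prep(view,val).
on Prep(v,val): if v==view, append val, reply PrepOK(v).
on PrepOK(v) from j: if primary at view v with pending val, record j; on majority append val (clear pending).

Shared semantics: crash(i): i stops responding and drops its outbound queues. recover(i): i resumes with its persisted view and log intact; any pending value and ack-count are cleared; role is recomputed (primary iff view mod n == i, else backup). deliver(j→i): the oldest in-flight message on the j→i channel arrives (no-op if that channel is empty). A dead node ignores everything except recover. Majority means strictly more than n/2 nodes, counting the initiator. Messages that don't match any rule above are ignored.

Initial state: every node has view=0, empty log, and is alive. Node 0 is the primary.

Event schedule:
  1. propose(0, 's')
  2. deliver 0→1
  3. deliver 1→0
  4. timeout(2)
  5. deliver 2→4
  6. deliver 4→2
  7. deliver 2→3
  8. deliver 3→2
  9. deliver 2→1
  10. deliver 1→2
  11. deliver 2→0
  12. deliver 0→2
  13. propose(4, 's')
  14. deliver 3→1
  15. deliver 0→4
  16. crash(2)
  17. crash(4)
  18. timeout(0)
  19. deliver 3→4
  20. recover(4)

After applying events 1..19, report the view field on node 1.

1

1. propose(0,'s'):  nop
2. deliver 0→1:  <1:back v0 s>
3. deliver 1→0:  nop
4. timeout(2):  <2:back v1 ->
5. deliver 2→4:  <4:back v1 ->
6. deliver 4→2:  nop
7. deliver 2→3:  <3:back v1 ->
8. deliver 3→2:  nop
9. deliver 2→1:  <1:prim v1 s>
10. deliver 1→2:  nop
11. deliver 2→0:  <0:back v1 ->
12. deliver 0→2:  nop
13. propose(4,'s'):  nop
14. deliver 3→1:  nop
15. deliver 0→4:  nop
16. crash(2):  <2:✗back v1 ->
17. crash(4):  <4:✗back v1 ->
18. timeout(0):  <0:back v2 ->
19. deliver 3→4:  nop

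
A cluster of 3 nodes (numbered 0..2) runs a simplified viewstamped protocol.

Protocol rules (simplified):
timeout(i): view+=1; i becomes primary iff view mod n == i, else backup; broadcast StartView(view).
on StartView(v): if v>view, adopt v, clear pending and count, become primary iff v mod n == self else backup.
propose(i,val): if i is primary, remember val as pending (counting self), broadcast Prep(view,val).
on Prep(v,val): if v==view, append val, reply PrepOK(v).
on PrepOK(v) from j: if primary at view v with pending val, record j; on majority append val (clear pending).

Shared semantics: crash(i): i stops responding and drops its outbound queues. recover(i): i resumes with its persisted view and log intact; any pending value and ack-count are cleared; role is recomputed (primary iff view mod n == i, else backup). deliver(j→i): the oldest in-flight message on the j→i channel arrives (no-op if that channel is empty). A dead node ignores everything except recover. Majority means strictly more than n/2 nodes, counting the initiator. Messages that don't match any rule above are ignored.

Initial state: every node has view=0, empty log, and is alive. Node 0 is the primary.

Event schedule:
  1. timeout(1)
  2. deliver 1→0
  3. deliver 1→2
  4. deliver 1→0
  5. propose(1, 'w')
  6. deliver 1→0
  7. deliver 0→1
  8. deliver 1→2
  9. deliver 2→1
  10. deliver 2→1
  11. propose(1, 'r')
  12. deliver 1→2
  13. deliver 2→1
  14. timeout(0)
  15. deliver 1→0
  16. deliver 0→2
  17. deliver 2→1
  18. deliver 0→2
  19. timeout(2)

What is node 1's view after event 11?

1

1. timeout(1):  <1:prim v1 ->
2. deliver 1→0:  <0:back v1 ->
3. deliver 1→2:  <2:back v1 ->
4. deliver 1→0:  nop
5. propose(1,'w'):  nop
6. deliver 1→0:  <0:back v1 w>
7. deliver 0→1:  <1:prim v1 w>
8. deliver 1→2:  <2:back v1 w>
9. deliver 2→1:  nop
10. deliver 2→1:  nop
11. propose(1,'r'):  nop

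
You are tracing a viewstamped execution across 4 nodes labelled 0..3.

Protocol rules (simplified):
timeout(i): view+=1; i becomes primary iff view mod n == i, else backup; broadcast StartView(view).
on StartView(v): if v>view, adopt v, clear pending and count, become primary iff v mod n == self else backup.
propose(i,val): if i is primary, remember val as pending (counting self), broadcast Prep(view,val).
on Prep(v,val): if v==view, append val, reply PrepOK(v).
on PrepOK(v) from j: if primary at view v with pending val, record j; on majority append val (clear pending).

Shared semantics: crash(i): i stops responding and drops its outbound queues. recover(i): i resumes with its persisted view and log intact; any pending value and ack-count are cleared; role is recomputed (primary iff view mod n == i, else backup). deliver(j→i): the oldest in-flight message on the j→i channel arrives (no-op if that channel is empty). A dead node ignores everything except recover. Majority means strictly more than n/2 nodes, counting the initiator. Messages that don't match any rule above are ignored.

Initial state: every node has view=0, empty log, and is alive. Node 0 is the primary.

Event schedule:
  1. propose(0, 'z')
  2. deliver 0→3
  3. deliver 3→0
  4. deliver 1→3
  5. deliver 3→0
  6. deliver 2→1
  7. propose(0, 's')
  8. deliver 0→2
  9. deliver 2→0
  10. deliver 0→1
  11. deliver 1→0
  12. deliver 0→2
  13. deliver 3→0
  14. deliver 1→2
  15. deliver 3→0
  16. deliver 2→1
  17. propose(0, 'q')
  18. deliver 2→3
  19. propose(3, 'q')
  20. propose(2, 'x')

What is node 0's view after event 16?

0

e1 propose(0,'z'): ·
e2 deliver 0→3: 3[back,v=0,z]
e3 deliver 3→0: ·
e4 deliver 1→3: ·
e5 deliver 3→0: ·
e6 deliver 2→1: ·
e7 propose(0,'s'): ·
e8 deliver 0→2: 2[back,v=0,z]
e9 deliver 2→0: ·
e10 deliver 0→1: 1[back,v=0,z]
e11 deliver 1→0: 0[prim,v=0,s]
e12 deliver 0→2: 2[back,v=0,z,s]
e13 deliver 3→0: ·
e14 deliver 1→2: ·
e15 deliver 3→0: ·
e16 deliver 2→1: ·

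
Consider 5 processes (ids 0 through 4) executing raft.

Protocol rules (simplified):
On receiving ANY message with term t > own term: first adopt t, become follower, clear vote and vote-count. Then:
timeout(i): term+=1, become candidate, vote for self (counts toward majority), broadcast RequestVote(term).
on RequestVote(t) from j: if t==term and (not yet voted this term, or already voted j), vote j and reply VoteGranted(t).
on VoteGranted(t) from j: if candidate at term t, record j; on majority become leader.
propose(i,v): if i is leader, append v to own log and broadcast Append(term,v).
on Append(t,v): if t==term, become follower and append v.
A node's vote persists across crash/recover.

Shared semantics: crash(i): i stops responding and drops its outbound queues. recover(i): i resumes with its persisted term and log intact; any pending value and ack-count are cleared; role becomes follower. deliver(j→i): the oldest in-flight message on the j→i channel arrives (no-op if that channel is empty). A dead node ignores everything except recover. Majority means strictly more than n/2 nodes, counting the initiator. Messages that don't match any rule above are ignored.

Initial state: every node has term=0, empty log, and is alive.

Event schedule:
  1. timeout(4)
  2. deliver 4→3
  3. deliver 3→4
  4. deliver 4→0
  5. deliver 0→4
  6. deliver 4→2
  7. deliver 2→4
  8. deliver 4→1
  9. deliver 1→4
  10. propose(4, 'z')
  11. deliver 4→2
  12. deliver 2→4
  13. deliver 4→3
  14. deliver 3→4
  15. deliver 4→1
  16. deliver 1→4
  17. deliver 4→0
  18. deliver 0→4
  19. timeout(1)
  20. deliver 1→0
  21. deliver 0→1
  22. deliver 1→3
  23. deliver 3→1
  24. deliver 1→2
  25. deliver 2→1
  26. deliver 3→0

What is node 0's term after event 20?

2

after 1 — timeout(4): n4:cand/t1/[-]
after 2 — deliver 4→3: n3:foll/t1/[-]
after 3 — deliver 3→4: ·
after 4 — deliver 4→0: n0:foll/t1/[-]
after 5 — deliver 0→4: n4:lead/t1/[-]
after 6 — deliver 4→2: n2:foll/t1/[-]
after 7 — deliver 2→4: ·
after 8 — deliver 4→1: n1:foll/t1/[-]
after 9 — deliver 1→4: ·
after 10 — propose(4,'z'): n4:lead/t1/[z]
after 11 — deliver 4→2: n2:foll/t1/[z]
after 12 — deliver 2→4: ·
after 13 — deliver 4→3: n3:foll/t1/[z]
after 14 — deliver 3→4: ·
after 15 — deliver 4→1: n1:foll/t1/[z]
after 16 — deliver 1→4: ·
after 17 — deliver 4→0: n0:foll/t1/[z]
after 18 — deliver 0→4: ·
after 19 — timeout(1): n1:cand/t2/[z]
after 20 — deliver 1→0: n0:foll/t2/[z]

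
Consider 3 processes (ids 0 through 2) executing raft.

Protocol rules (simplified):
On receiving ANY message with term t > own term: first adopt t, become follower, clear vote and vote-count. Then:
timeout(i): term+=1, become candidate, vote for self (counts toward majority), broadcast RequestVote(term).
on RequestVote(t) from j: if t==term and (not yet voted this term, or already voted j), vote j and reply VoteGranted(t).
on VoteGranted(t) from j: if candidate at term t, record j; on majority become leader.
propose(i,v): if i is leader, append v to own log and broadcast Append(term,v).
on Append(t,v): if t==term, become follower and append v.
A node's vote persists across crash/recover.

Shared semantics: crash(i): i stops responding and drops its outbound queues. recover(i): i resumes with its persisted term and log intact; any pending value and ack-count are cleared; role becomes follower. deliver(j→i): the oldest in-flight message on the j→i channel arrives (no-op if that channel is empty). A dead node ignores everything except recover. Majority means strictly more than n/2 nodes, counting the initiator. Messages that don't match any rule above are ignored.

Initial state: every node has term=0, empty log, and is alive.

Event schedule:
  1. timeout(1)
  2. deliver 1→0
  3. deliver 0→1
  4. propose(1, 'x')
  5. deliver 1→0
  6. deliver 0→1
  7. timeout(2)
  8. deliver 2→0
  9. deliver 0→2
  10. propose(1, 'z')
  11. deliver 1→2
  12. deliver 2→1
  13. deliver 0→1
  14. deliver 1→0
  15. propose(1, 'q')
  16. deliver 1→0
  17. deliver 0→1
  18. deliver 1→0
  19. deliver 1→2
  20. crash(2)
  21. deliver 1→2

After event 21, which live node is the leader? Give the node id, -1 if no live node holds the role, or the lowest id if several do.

1

e1 timeout(1): 1[cand,t=1,-]
e2 deliver 1→0: 0[foll,t=1,-]
e3 deliver 0→1: 1[lead,t=1,-]
e4 propose(1,'x'): 1[lead,t=1,x]
e5 deliver 1→0: 0[foll,t=1,x]
e6 deliver 0→1: ·
e7 timeout(2): 2[cand,t=1,-]
e8 deliver 2→0: ·
e9 deliver 0→2: ·
e10 propose(1,'z'): 1[lead,t=1,x,z]
e11 deliver 1→2: ·
e12 deliver 2→1: ·
e13 deliver 0→1: ·
e14 deliver 1→0: 0[foll,t=1,x,z]
e15 propose(1,'q'): 1[lead,t=1,x,z,q]
e16 deliver 1→0: 0[foll,t=1,x,z,q]
e17 deliver 0→1: ·
e18 deliver 1→0: ·
e19 deliver 1→2: 2[foll,t=1,x]
e20 crash(2): 2[✗foll,t=1,x]
e21 deliver 1→2: ·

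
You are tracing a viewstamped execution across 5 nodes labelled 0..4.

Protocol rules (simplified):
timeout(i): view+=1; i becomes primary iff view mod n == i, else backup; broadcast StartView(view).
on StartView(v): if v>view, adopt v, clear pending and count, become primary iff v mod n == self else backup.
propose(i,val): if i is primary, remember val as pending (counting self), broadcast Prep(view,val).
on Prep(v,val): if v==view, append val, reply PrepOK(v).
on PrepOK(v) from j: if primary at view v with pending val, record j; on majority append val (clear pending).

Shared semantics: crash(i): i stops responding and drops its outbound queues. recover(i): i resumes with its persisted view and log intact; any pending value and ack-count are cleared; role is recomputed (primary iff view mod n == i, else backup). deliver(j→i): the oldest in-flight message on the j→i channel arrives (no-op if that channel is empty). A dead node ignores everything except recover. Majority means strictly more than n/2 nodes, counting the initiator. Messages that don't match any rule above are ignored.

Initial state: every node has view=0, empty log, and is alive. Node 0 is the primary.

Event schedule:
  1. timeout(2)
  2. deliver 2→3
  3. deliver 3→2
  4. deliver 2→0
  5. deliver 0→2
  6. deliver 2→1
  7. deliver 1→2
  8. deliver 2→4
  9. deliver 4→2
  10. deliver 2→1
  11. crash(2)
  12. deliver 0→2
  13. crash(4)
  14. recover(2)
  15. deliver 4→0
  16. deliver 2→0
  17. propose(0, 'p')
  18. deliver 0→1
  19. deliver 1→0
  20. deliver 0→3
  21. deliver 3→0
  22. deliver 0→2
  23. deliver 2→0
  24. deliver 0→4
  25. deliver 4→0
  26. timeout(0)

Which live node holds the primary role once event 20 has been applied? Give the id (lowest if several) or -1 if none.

1

step 1 timeout(2): 2={back,v=1,log=-}
step 2 deliver 2→3: 3={back,v=1,log=-}
step 3 deliver 3→2: —
step 4 deliver 2→0: 0={back,v=1,log=-}
step 5 deliver 0→2: —
step 6 deliver 2→1: 1={prim,v=1,log=-}
step 7 deliver 1→2: —
step 8 deliver 2→4: 4={back,v=1,log=-}
step 9 deliver 4→2: —
step 10 deliver 2→1: —
step 11 crash(2): 2={✗back,v=1,log=-}
step 12 deliver 0→2: —
step 13 crash(4): 4={✗back,v=1,log=-}
step 14 recover(2): 2={back,v=1,log=-}
step 15 deliver 4→0: —
step 16 deliver 2→0: —
step 17 propose(0,'p'): —
step 18 deliver 0→1: —
step 19 deliver 1→0: —
step 20 deliver 0→3: —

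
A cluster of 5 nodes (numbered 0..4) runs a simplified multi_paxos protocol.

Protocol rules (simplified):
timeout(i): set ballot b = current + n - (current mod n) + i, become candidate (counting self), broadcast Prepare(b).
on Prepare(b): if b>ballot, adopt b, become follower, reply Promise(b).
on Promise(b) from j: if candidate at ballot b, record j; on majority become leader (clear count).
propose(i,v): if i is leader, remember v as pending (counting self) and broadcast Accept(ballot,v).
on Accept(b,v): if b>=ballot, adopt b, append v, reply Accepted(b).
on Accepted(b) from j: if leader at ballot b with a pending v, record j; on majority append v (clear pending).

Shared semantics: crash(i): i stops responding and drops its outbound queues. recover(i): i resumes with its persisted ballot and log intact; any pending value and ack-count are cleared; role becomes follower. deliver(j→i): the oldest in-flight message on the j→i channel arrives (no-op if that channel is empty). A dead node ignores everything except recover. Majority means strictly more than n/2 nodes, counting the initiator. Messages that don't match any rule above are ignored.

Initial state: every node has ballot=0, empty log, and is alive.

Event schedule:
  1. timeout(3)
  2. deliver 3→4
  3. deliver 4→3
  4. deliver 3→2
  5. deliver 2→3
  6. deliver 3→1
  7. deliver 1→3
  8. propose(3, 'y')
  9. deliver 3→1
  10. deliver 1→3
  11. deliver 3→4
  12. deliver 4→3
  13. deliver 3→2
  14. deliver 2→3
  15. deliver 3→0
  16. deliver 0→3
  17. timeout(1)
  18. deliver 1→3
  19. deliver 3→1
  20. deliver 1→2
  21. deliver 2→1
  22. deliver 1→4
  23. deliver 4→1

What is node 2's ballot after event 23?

11

[1] timeout(3) → N3(cand b8 [-])
[2] deliver 3→4 → N4(foll b8 [-])
[3] deliver 4→3 → ∅
[4] deliver 3→2 → N2(foll b8 [-])
[5] deliver 2→3 → N3(lead b8 [-])
[6] deliver 3→1 → N1(foll b8 [-])
[7] deliver 1→3 → ∅
[8] propose(3,'y') → ∅
[9] deliver 3→1 → N1(foll b8 [y])
[10] deliver 1→3 → ∅
[11] deliver 3→4 → N4(foll b8 [y])
[12] deliver 4→3 → N3(lead b8 [y])
[13] deliver 3→2 → N2(foll b8 [y])
[14] deliver 2→3 → ∅
[15] deliver 3→0 → N0(foll b8 [-])
[16] deliver 0→3 → ∅
[17] timeout(1) → N1(cand b11 [y])
[18] deliver 1→3 → N3(foll b11 [y])
[19] deliver 3→1 → ∅
[20] deliver 1→2 → N2(foll b11 [y])
[21] deliver 2→1 → N1(lead b11 [y])
[22] deliver 1→4 → N4(foll b11 [y])
[23] deliver 4→1 → ∅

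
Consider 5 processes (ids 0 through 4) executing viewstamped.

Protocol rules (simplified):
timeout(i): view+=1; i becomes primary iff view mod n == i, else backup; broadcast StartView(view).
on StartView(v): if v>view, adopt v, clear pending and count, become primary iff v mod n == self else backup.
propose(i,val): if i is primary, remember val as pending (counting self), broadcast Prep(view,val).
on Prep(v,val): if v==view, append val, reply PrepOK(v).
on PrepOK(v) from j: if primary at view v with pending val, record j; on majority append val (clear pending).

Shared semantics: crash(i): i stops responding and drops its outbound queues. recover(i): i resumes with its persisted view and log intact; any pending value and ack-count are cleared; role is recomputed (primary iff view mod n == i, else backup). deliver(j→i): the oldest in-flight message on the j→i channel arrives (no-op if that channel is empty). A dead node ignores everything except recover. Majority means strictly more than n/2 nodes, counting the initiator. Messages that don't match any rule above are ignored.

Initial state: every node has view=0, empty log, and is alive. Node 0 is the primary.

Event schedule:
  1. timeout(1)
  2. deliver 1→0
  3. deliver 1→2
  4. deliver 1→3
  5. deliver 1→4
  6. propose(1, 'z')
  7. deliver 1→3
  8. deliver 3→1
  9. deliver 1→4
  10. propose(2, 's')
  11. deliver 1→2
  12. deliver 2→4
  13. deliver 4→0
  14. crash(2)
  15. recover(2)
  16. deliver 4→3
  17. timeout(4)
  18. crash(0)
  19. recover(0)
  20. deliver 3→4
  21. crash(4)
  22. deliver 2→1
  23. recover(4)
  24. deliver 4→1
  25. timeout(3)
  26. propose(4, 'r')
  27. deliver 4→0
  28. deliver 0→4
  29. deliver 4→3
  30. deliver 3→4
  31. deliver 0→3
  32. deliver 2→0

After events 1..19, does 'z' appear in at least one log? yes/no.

yes

1. timeout(1):  <1:prim v1 ->
2. deliver 1→0:  <0:back v1 ->
3. deliver 1→2:  <2:back v1 ->
4. deliver 1→3:  <3:back v1 ->
5. deliver 1→4:  <4:back v1 ->
6. propose(1,'z'):  nop
7. deliver 1→3:  <3:back v1 z>
8. deliver 3→1:  nop
9. deliver 1→4:  <4:back v1 z>
10. propose(2,'s'):  nop
11. deliver 1→2:  <2:back v1 z>
12. deliver 2→4:  nop
13. deliver 4→0:  nop
14. crash(2):  <2:✗back v1 z>
15. recover(2):  <2:back v1 z>
16. deliver 4→3:  nop
17. timeout(4):  <4:back v2 z>
18. crash(0):  <0:✗back v1 ->
19. recover(0):  <0:back v1 ->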